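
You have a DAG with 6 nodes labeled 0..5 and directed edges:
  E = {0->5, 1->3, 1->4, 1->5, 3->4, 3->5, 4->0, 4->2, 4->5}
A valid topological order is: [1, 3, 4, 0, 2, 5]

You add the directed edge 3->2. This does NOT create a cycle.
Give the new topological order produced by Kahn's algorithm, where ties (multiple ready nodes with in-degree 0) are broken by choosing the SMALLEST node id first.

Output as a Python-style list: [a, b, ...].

Answer: [1, 3, 4, 0, 2, 5]

Derivation:
Old toposort: [1, 3, 4, 0, 2, 5]
Added edge: 3->2
Position of 3 (1) < position of 2 (4). Old order still valid.
Run Kahn's algorithm (break ties by smallest node id):
  initial in-degrees: [1, 0, 2, 1, 2, 4]
  ready (indeg=0): [1]
  pop 1: indeg[3]->0; indeg[4]->1; indeg[5]->3 | ready=[3] | order so far=[1]
  pop 3: indeg[2]->1; indeg[4]->0; indeg[5]->2 | ready=[4] | order so far=[1, 3]
  pop 4: indeg[0]->0; indeg[2]->0; indeg[5]->1 | ready=[0, 2] | order so far=[1, 3, 4]
  pop 0: indeg[5]->0 | ready=[2, 5] | order so far=[1, 3, 4, 0]
  pop 2: no out-edges | ready=[5] | order so far=[1, 3, 4, 0, 2]
  pop 5: no out-edges | ready=[] | order so far=[1, 3, 4, 0, 2, 5]
  Result: [1, 3, 4, 0, 2, 5]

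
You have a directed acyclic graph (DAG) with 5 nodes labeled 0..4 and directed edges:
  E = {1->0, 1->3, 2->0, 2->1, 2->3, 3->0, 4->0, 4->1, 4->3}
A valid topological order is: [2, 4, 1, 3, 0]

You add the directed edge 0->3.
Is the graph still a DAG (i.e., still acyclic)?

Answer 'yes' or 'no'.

Given toposort: [2, 4, 1, 3, 0]
Position of 0: index 4; position of 3: index 3
New edge 0->3: backward (u after v in old order)
Backward edge: old toposort is now invalid. Check if this creates a cycle.
Does 3 already reach 0? Reachable from 3: [0, 3]. YES -> cycle!
Still a DAG? no

Answer: no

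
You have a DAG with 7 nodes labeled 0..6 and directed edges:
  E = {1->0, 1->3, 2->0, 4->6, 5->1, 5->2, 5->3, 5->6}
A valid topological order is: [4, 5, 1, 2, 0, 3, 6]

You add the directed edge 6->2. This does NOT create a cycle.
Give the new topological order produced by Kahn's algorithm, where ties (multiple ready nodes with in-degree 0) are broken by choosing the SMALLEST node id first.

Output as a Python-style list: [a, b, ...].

Old toposort: [4, 5, 1, 2, 0, 3, 6]
Added edge: 6->2
Position of 6 (6) > position of 2 (3). Must reorder: 6 must now come before 2.
Run Kahn's algorithm (break ties by smallest node id):
  initial in-degrees: [2, 1, 2, 2, 0, 0, 2]
  ready (indeg=0): [4, 5]
  pop 4: indeg[6]->1 | ready=[5] | order so far=[4]
  pop 5: indeg[1]->0; indeg[2]->1; indeg[3]->1; indeg[6]->0 | ready=[1, 6] | order so far=[4, 5]
  pop 1: indeg[0]->1; indeg[3]->0 | ready=[3, 6] | order so far=[4, 5, 1]
  pop 3: no out-edges | ready=[6] | order so far=[4, 5, 1, 3]
  pop 6: indeg[2]->0 | ready=[2] | order so far=[4, 5, 1, 3, 6]
  pop 2: indeg[0]->0 | ready=[0] | order so far=[4, 5, 1, 3, 6, 2]
  pop 0: no out-edges | ready=[] | order so far=[4, 5, 1, 3, 6, 2, 0]
  Result: [4, 5, 1, 3, 6, 2, 0]

Answer: [4, 5, 1, 3, 6, 2, 0]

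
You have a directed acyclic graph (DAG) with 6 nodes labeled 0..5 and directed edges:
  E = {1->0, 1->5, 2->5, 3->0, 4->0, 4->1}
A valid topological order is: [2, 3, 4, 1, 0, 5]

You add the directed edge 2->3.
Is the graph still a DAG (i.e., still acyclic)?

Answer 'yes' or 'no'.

Answer: yes

Derivation:
Given toposort: [2, 3, 4, 1, 0, 5]
Position of 2: index 0; position of 3: index 1
New edge 2->3: forward
Forward edge: respects the existing order. Still a DAG, same toposort still valid.
Still a DAG? yes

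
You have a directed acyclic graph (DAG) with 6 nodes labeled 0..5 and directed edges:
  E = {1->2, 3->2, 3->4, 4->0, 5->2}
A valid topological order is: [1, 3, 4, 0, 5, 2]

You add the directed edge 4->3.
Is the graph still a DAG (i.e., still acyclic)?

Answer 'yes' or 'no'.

Given toposort: [1, 3, 4, 0, 5, 2]
Position of 4: index 2; position of 3: index 1
New edge 4->3: backward (u after v in old order)
Backward edge: old toposort is now invalid. Check if this creates a cycle.
Does 3 already reach 4? Reachable from 3: [0, 2, 3, 4]. YES -> cycle!
Still a DAG? no

Answer: no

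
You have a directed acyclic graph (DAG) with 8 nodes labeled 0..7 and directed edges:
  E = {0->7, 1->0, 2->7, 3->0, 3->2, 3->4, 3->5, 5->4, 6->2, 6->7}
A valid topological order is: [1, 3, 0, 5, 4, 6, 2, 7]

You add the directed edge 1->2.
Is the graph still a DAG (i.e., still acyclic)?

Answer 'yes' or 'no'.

Answer: yes

Derivation:
Given toposort: [1, 3, 0, 5, 4, 6, 2, 7]
Position of 1: index 0; position of 2: index 6
New edge 1->2: forward
Forward edge: respects the existing order. Still a DAG, same toposort still valid.
Still a DAG? yes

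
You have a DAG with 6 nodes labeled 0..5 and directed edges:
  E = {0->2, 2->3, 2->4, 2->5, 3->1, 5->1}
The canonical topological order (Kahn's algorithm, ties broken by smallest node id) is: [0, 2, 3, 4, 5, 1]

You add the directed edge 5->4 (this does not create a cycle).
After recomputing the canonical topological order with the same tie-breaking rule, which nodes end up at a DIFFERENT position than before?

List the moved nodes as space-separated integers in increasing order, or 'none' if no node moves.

Old toposort: [0, 2, 3, 4, 5, 1]
Added edge 5->4
Recompute Kahn (smallest-id tiebreak):
  initial in-degrees: [0, 2, 1, 1, 2, 1]
  ready (indeg=0): [0]
  pop 0: indeg[2]->0 | ready=[2] | order so far=[0]
  pop 2: indeg[3]->0; indeg[4]->1; indeg[5]->0 | ready=[3, 5] | order so far=[0, 2]
  pop 3: indeg[1]->1 | ready=[5] | order so far=[0, 2, 3]
  pop 5: indeg[1]->0; indeg[4]->0 | ready=[1, 4] | order so far=[0, 2, 3, 5]
  pop 1: no out-edges | ready=[4] | order so far=[0, 2, 3, 5, 1]
  pop 4: no out-edges | ready=[] | order so far=[0, 2, 3, 5, 1, 4]
New canonical toposort: [0, 2, 3, 5, 1, 4]
Compare positions:
  Node 0: index 0 -> 0 (same)
  Node 1: index 5 -> 4 (moved)
  Node 2: index 1 -> 1 (same)
  Node 3: index 2 -> 2 (same)
  Node 4: index 3 -> 5 (moved)
  Node 5: index 4 -> 3 (moved)
Nodes that changed position: 1 4 5

Answer: 1 4 5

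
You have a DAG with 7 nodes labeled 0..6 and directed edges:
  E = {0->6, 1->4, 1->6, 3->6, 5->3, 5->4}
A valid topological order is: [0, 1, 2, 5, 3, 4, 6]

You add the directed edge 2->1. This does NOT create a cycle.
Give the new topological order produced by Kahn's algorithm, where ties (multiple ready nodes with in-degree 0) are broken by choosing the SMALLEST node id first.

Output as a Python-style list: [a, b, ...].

Answer: [0, 2, 1, 5, 3, 4, 6]

Derivation:
Old toposort: [0, 1, 2, 5, 3, 4, 6]
Added edge: 2->1
Position of 2 (2) > position of 1 (1). Must reorder: 2 must now come before 1.
Run Kahn's algorithm (break ties by smallest node id):
  initial in-degrees: [0, 1, 0, 1, 2, 0, 3]
  ready (indeg=0): [0, 2, 5]
  pop 0: indeg[6]->2 | ready=[2, 5] | order so far=[0]
  pop 2: indeg[1]->0 | ready=[1, 5] | order so far=[0, 2]
  pop 1: indeg[4]->1; indeg[6]->1 | ready=[5] | order so far=[0, 2, 1]
  pop 5: indeg[3]->0; indeg[4]->0 | ready=[3, 4] | order so far=[0, 2, 1, 5]
  pop 3: indeg[6]->0 | ready=[4, 6] | order so far=[0, 2, 1, 5, 3]
  pop 4: no out-edges | ready=[6] | order so far=[0, 2, 1, 5, 3, 4]
  pop 6: no out-edges | ready=[] | order so far=[0, 2, 1, 5, 3, 4, 6]
  Result: [0, 2, 1, 5, 3, 4, 6]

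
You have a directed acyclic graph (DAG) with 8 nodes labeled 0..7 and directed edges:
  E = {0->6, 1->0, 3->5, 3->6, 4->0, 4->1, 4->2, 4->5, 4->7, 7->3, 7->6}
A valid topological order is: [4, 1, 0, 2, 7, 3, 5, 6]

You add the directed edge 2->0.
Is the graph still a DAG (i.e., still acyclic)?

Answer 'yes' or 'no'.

Given toposort: [4, 1, 0, 2, 7, 3, 5, 6]
Position of 2: index 3; position of 0: index 2
New edge 2->0: backward (u after v in old order)
Backward edge: old toposort is now invalid. Check if this creates a cycle.
Does 0 already reach 2? Reachable from 0: [0, 6]. NO -> still a DAG (reorder needed).
Still a DAG? yes

Answer: yes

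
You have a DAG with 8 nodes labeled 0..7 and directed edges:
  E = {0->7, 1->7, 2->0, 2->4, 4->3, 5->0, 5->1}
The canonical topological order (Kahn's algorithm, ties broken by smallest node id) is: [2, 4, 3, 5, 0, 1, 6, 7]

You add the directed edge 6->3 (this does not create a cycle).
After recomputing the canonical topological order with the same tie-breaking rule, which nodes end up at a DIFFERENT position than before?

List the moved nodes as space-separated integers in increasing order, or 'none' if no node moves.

Old toposort: [2, 4, 3, 5, 0, 1, 6, 7]
Added edge 6->3
Recompute Kahn (smallest-id tiebreak):
  initial in-degrees: [2, 1, 0, 2, 1, 0, 0, 2]
  ready (indeg=0): [2, 5, 6]
  pop 2: indeg[0]->1; indeg[4]->0 | ready=[4, 5, 6] | order so far=[2]
  pop 4: indeg[3]->1 | ready=[5, 6] | order so far=[2, 4]
  pop 5: indeg[0]->0; indeg[1]->0 | ready=[0, 1, 6] | order so far=[2, 4, 5]
  pop 0: indeg[7]->1 | ready=[1, 6] | order so far=[2, 4, 5, 0]
  pop 1: indeg[7]->0 | ready=[6, 7] | order so far=[2, 4, 5, 0, 1]
  pop 6: indeg[3]->0 | ready=[3, 7] | order so far=[2, 4, 5, 0, 1, 6]
  pop 3: no out-edges | ready=[7] | order so far=[2, 4, 5, 0, 1, 6, 3]
  pop 7: no out-edges | ready=[] | order so far=[2, 4, 5, 0, 1, 6, 3, 7]
New canonical toposort: [2, 4, 5, 0, 1, 6, 3, 7]
Compare positions:
  Node 0: index 4 -> 3 (moved)
  Node 1: index 5 -> 4 (moved)
  Node 2: index 0 -> 0 (same)
  Node 3: index 2 -> 6 (moved)
  Node 4: index 1 -> 1 (same)
  Node 5: index 3 -> 2 (moved)
  Node 6: index 6 -> 5 (moved)
  Node 7: index 7 -> 7 (same)
Nodes that changed position: 0 1 3 5 6

Answer: 0 1 3 5 6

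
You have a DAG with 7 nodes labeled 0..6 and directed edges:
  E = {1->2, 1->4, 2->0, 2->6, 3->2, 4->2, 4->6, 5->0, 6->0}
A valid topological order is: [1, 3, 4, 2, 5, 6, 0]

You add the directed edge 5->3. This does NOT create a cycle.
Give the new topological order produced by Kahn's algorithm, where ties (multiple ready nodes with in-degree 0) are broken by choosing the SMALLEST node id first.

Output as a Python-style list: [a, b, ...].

Answer: [1, 4, 5, 3, 2, 6, 0]

Derivation:
Old toposort: [1, 3, 4, 2, 5, 6, 0]
Added edge: 5->3
Position of 5 (4) > position of 3 (1). Must reorder: 5 must now come before 3.
Run Kahn's algorithm (break ties by smallest node id):
  initial in-degrees: [3, 0, 3, 1, 1, 0, 2]
  ready (indeg=0): [1, 5]
  pop 1: indeg[2]->2; indeg[4]->0 | ready=[4, 5] | order so far=[1]
  pop 4: indeg[2]->1; indeg[6]->1 | ready=[5] | order so far=[1, 4]
  pop 5: indeg[0]->2; indeg[3]->0 | ready=[3] | order so far=[1, 4, 5]
  pop 3: indeg[2]->0 | ready=[2] | order so far=[1, 4, 5, 3]
  pop 2: indeg[0]->1; indeg[6]->0 | ready=[6] | order so far=[1, 4, 5, 3, 2]
  pop 6: indeg[0]->0 | ready=[0] | order so far=[1, 4, 5, 3, 2, 6]
  pop 0: no out-edges | ready=[] | order so far=[1, 4, 5, 3, 2, 6, 0]
  Result: [1, 4, 5, 3, 2, 6, 0]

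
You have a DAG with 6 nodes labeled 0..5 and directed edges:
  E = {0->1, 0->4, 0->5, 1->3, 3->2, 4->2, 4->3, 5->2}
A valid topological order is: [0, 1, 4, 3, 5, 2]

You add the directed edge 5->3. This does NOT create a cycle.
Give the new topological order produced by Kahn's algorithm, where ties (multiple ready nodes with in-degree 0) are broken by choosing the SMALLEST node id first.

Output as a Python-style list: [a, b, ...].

Old toposort: [0, 1, 4, 3, 5, 2]
Added edge: 5->3
Position of 5 (4) > position of 3 (3). Must reorder: 5 must now come before 3.
Run Kahn's algorithm (break ties by smallest node id):
  initial in-degrees: [0, 1, 3, 3, 1, 1]
  ready (indeg=0): [0]
  pop 0: indeg[1]->0; indeg[4]->0; indeg[5]->0 | ready=[1, 4, 5] | order so far=[0]
  pop 1: indeg[3]->2 | ready=[4, 5] | order so far=[0, 1]
  pop 4: indeg[2]->2; indeg[3]->1 | ready=[5] | order so far=[0, 1, 4]
  pop 5: indeg[2]->1; indeg[3]->0 | ready=[3] | order so far=[0, 1, 4, 5]
  pop 3: indeg[2]->0 | ready=[2] | order so far=[0, 1, 4, 5, 3]
  pop 2: no out-edges | ready=[] | order so far=[0, 1, 4, 5, 3, 2]
  Result: [0, 1, 4, 5, 3, 2]

Answer: [0, 1, 4, 5, 3, 2]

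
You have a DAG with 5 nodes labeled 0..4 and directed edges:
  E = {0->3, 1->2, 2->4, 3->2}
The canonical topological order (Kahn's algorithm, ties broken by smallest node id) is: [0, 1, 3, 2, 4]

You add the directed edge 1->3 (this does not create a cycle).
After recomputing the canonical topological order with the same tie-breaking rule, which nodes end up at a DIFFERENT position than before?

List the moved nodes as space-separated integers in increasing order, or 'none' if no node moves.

Answer: none

Derivation:
Old toposort: [0, 1, 3, 2, 4]
Added edge 1->3
Recompute Kahn (smallest-id tiebreak):
  initial in-degrees: [0, 0, 2, 2, 1]
  ready (indeg=0): [0, 1]
  pop 0: indeg[3]->1 | ready=[1] | order so far=[0]
  pop 1: indeg[2]->1; indeg[3]->0 | ready=[3] | order so far=[0, 1]
  pop 3: indeg[2]->0 | ready=[2] | order so far=[0, 1, 3]
  pop 2: indeg[4]->0 | ready=[4] | order so far=[0, 1, 3, 2]
  pop 4: no out-edges | ready=[] | order so far=[0, 1, 3, 2, 4]
New canonical toposort: [0, 1, 3, 2, 4]
Compare positions:
  Node 0: index 0 -> 0 (same)
  Node 1: index 1 -> 1 (same)
  Node 2: index 3 -> 3 (same)
  Node 3: index 2 -> 2 (same)
  Node 4: index 4 -> 4 (same)
Nodes that changed position: none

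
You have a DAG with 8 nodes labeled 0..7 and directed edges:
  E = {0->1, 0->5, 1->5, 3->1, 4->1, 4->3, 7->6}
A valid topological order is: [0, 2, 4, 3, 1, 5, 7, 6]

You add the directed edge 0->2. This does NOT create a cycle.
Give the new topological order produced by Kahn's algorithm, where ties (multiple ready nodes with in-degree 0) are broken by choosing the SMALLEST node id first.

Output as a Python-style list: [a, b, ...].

Answer: [0, 2, 4, 3, 1, 5, 7, 6]

Derivation:
Old toposort: [0, 2, 4, 3, 1, 5, 7, 6]
Added edge: 0->2
Position of 0 (0) < position of 2 (1). Old order still valid.
Run Kahn's algorithm (break ties by smallest node id):
  initial in-degrees: [0, 3, 1, 1, 0, 2, 1, 0]
  ready (indeg=0): [0, 4, 7]
  pop 0: indeg[1]->2; indeg[2]->0; indeg[5]->1 | ready=[2, 4, 7] | order so far=[0]
  pop 2: no out-edges | ready=[4, 7] | order so far=[0, 2]
  pop 4: indeg[1]->1; indeg[3]->0 | ready=[3, 7] | order so far=[0, 2, 4]
  pop 3: indeg[1]->0 | ready=[1, 7] | order so far=[0, 2, 4, 3]
  pop 1: indeg[5]->0 | ready=[5, 7] | order so far=[0, 2, 4, 3, 1]
  pop 5: no out-edges | ready=[7] | order so far=[0, 2, 4, 3, 1, 5]
  pop 7: indeg[6]->0 | ready=[6] | order so far=[0, 2, 4, 3, 1, 5, 7]
  pop 6: no out-edges | ready=[] | order so far=[0, 2, 4, 3, 1, 5, 7, 6]
  Result: [0, 2, 4, 3, 1, 5, 7, 6]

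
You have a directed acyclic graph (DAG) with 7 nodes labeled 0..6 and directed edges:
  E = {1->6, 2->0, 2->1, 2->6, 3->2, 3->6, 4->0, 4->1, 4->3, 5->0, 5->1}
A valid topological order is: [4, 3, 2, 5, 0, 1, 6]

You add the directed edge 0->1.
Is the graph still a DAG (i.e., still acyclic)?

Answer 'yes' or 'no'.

Answer: yes

Derivation:
Given toposort: [4, 3, 2, 5, 0, 1, 6]
Position of 0: index 4; position of 1: index 5
New edge 0->1: forward
Forward edge: respects the existing order. Still a DAG, same toposort still valid.
Still a DAG? yes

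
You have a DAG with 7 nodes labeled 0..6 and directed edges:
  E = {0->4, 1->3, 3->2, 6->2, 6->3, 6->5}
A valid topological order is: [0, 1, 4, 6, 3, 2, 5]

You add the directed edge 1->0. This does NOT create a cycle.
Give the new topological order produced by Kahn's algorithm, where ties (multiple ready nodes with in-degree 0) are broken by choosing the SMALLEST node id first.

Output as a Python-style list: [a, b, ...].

Answer: [1, 0, 4, 6, 3, 2, 5]

Derivation:
Old toposort: [0, 1, 4, 6, 3, 2, 5]
Added edge: 1->0
Position of 1 (1) > position of 0 (0). Must reorder: 1 must now come before 0.
Run Kahn's algorithm (break ties by smallest node id):
  initial in-degrees: [1, 0, 2, 2, 1, 1, 0]
  ready (indeg=0): [1, 6]
  pop 1: indeg[0]->0; indeg[3]->1 | ready=[0, 6] | order so far=[1]
  pop 0: indeg[4]->0 | ready=[4, 6] | order so far=[1, 0]
  pop 4: no out-edges | ready=[6] | order so far=[1, 0, 4]
  pop 6: indeg[2]->1; indeg[3]->0; indeg[5]->0 | ready=[3, 5] | order so far=[1, 0, 4, 6]
  pop 3: indeg[2]->0 | ready=[2, 5] | order so far=[1, 0, 4, 6, 3]
  pop 2: no out-edges | ready=[5] | order so far=[1, 0, 4, 6, 3, 2]
  pop 5: no out-edges | ready=[] | order so far=[1, 0, 4, 6, 3, 2, 5]
  Result: [1, 0, 4, 6, 3, 2, 5]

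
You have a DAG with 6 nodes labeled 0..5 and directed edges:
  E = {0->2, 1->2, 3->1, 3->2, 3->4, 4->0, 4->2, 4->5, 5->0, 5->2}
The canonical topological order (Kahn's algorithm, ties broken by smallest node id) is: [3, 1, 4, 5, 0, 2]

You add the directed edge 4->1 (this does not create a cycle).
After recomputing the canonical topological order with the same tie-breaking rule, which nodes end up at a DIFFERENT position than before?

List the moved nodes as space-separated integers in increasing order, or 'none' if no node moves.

Answer: 1 4

Derivation:
Old toposort: [3, 1, 4, 5, 0, 2]
Added edge 4->1
Recompute Kahn (smallest-id tiebreak):
  initial in-degrees: [2, 2, 5, 0, 1, 1]
  ready (indeg=0): [3]
  pop 3: indeg[1]->1; indeg[2]->4; indeg[4]->0 | ready=[4] | order so far=[3]
  pop 4: indeg[0]->1; indeg[1]->0; indeg[2]->3; indeg[5]->0 | ready=[1, 5] | order so far=[3, 4]
  pop 1: indeg[2]->2 | ready=[5] | order so far=[3, 4, 1]
  pop 5: indeg[0]->0; indeg[2]->1 | ready=[0] | order so far=[3, 4, 1, 5]
  pop 0: indeg[2]->0 | ready=[2] | order so far=[3, 4, 1, 5, 0]
  pop 2: no out-edges | ready=[] | order so far=[3, 4, 1, 5, 0, 2]
New canonical toposort: [3, 4, 1, 5, 0, 2]
Compare positions:
  Node 0: index 4 -> 4 (same)
  Node 1: index 1 -> 2 (moved)
  Node 2: index 5 -> 5 (same)
  Node 3: index 0 -> 0 (same)
  Node 4: index 2 -> 1 (moved)
  Node 5: index 3 -> 3 (same)
Nodes that changed position: 1 4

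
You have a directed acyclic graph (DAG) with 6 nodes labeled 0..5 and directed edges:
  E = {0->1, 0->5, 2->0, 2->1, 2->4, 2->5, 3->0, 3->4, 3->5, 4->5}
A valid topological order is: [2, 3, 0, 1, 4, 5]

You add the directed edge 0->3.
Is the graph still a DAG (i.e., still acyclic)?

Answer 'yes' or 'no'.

Answer: no

Derivation:
Given toposort: [2, 3, 0, 1, 4, 5]
Position of 0: index 2; position of 3: index 1
New edge 0->3: backward (u after v in old order)
Backward edge: old toposort is now invalid. Check if this creates a cycle.
Does 3 already reach 0? Reachable from 3: [0, 1, 3, 4, 5]. YES -> cycle!
Still a DAG? no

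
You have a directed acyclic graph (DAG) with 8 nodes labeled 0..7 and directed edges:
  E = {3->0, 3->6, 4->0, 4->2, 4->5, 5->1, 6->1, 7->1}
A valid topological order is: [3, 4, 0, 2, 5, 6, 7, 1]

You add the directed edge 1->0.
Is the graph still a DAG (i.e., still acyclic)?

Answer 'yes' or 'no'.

Answer: yes

Derivation:
Given toposort: [3, 4, 0, 2, 5, 6, 7, 1]
Position of 1: index 7; position of 0: index 2
New edge 1->0: backward (u after v in old order)
Backward edge: old toposort is now invalid. Check if this creates a cycle.
Does 0 already reach 1? Reachable from 0: [0]. NO -> still a DAG (reorder needed).
Still a DAG? yes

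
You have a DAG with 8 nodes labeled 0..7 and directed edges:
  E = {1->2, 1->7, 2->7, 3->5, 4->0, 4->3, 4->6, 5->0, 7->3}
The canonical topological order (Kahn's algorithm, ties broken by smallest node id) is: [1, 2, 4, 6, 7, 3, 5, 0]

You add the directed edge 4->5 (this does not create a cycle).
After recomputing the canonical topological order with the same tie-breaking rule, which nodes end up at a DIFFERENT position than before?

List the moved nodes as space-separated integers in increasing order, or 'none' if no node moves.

Old toposort: [1, 2, 4, 6, 7, 3, 5, 0]
Added edge 4->5
Recompute Kahn (smallest-id tiebreak):
  initial in-degrees: [2, 0, 1, 2, 0, 2, 1, 2]
  ready (indeg=0): [1, 4]
  pop 1: indeg[2]->0; indeg[7]->1 | ready=[2, 4] | order so far=[1]
  pop 2: indeg[7]->0 | ready=[4, 7] | order so far=[1, 2]
  pop 4: indeg[0]->1; indeg[3]->1; indeg[5]->1; indeg[6]->0 | ready=[6, 7] | order so far=[1, 2, 4]
  pop 6: no out-edges | ready=[7] | order so far=[1, 2, 4, 6]
  pop 7: indeg[3]->0 | ready=[3] | order so far=[1, 2, 4, 6, 7]
  pop 3: indeg[5]->0 | ready=[5] | order so far=[1, 2, 4, 6, 7, 3]
  pop 5: indeg[0]->0 | ready=[0] | order so far=[1, 2, 4, 6, 7, 3, 5]
  pop 0: no out-edges | ready=[] | order so far=[1, 2, 4, 6, 7, 3, 5, 0]
New canonical toposort: [1, 2, 4, 6, 7, 3, 5, 0]
Compare positions:
  Node 0: index 7 -> 7 (same)
  Node 1: index 0 -> 0 (same)
  Node 2: index 1 -> 1 (same)
  Node 3: index 5 -> 5 (same)
  Node 4: index 2 -> 2 (same)
  Node 5: index 6 -> 6 (same)
  Node 6: index 3 -> 3 (same)
  Node 7: index 4 -> 4 (same)
Nodes that changed position: none

Answer: none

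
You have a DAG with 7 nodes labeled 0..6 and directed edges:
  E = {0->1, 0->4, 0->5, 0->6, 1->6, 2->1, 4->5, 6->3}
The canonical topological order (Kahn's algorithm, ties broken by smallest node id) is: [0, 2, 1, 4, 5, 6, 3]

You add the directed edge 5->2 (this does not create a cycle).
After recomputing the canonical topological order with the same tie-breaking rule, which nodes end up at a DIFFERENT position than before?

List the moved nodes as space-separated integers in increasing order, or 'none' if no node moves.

Answer: 1 2 4 5

Derivation:
Old toposort: [0, 2, 1, 4, 5, 6, 3]
Added edge 5->2
Recompute Kahn (smallest-id tiebreak):
  initial in-degrees: [0, 2, 1, 1, 1, 2, 2]
  ready (indeg=0): [0]
  pop 0: indeg[1]->1; indeg[4]->0; indeg[5]->1; indeg[6]->1 | ready=[4] | order so far=[0]
  pop 4: indeg[5]->0 | ready=[5] | order so far=[0, 4]
  pop 5: indeg[2]->0 | ready=[2] | order so far=[0, 4, 5]
  pop 2: indeg[1]->0 | ready=[1] | order so far=[0, 4, 5, 2]
  pop 1: indeg[6]->0 | ready=[6] | order so far=[0, 4, 5, 2, 1]
  pop 6: indeg[3]->0 | ready=[3] | order so far=[0, 4, 5, 2, 1, 6]
  pop 3: no out-edges | ready=[] | order so far=[0, 4, 5, 2, 1, 6, 3]
New canonical toposort: [0, 4, 5, 2, 1, 6, 3]
Compare positions:
  Node 0: index 0 -> 0 (same)
  Node 1: index 2 -> 4 (moved)
  Node 2: index 1 -> 3 (moved)
  Node 3: index 6 -> 6 (same)
  Node 4: index 3 -> 1 (moved)
  Node 5: index 4 -> 2 (moved)
  Node 6: index 5 -> 5 (same)
Nodes that changed position: 1 2 4 5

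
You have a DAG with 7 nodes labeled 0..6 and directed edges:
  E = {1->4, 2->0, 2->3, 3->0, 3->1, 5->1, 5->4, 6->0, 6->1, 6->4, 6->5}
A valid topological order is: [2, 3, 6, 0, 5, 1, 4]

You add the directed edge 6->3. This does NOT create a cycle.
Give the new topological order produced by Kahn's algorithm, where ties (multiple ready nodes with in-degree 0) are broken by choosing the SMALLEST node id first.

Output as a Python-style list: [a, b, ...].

Old toposort: [2, 3, 6, 0, 5, 1, 4]
Added edge: 6->3
Position of 6 (2) > position of 3 (1). Must reorder: 6 must now come before 3.
Run Kahn's algorithm (break ties by smallest node id):
  initial in-degrees: [3, 3, 0, 2, 3, 1, 0]
  ready (indeg=0): [2, 6]
  pop 2: indeg[0]->2; indeg[3]->1 | ready=[6] | order so far=[2]
  pop 6: indeg[0]->1; indeg[1]->2; indeg[3]->0; indeg[4]->2; indeg[5]->0 | ready=[3, 5] | order so far=[2, 6]
  pop 3: indeg[0]->0; indeg[1]->1 | ready=[0, 5] | order so far=[2, 6, 3]
  pop 0: no out-edges | ready=[5] | order so far=[2, 6, 3, 0]
  pop 5: indeg[1]->0; indeg[4]->1 | ready=[1] | order so far=[2, 6, 3, 0, 5]
  pop 1: indeg[4]->0 | ready=[4] | order so far=[2, 6, 3, 0, 5, 1]
  pop 4: no out-edges | ready=[] | order so far=[2, 6, 3, 0, 5, 1, 4]
  Result: [2, 6, 3, 0, 5, 1, 4]

Answer: [2, 6, 3, 0, 5, 1, 4]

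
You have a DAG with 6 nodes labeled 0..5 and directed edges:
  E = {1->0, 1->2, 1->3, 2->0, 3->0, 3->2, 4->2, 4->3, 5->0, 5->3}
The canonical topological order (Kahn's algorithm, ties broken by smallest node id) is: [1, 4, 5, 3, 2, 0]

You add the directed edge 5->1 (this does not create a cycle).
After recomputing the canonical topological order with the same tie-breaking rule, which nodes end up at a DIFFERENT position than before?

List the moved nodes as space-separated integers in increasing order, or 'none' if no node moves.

Answer: 1 4 5

Derivation:
Old toposort: [1, 4, 5, 3, 2, 0]
Added edge 5->1
Recompute Kahn (smallest-id tiebreak):
  initial in-degrees: [4, 1, 3, 3, 0, 0]
  ready (indeg=0): [4, 5]
  pop 4: indeg[2]->2; indeg[3]->2 | ready=[5] | order so far=[4]
  pop 5: indeg[0]->3; indeg[1]->0; indeg[3]->1 | ready=[1] | order so far=[4, 5]
  pop 1: indeg[0]->2; indeg[2]->1; indeg[3]->0 | ready=[3] | order so far=[4, 5, 1]
  pop 3: indeg[0]->1; indeg[2]->0 | ready=[2] | order so far=[4, 5, 1, 3]
  pop 2: indeg[0]->0 | ready=[0] | order so far=[4, 5, 1, 3, 2]
  pop 0: no out-edges | ready=[] | order so far=[4, 5, 1, 3, 2, 0]
New canonical toposort: [4, 5, 1, 3, 2, 0]
Compare positions:
  Node 0: index 5 -> 5 (same)
  Node 1: index 0 -> 2 (moved)
  Node 2: index 4 -> 4 (same)
  Node 3: index 3 -> 3 (same)
  Node 4: index 1 -> 0 (moved)
  Node 5: index 2 -> 1 (moved)
Nodes that changed position: 1 4 5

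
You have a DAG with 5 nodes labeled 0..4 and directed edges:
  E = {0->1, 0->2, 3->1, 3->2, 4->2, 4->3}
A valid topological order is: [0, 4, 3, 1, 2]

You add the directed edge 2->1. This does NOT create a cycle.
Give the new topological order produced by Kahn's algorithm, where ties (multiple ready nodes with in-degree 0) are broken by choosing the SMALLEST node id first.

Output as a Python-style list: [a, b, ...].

Answer: [0, 4, 3, 2, 1]

Derivation:
Old toposort: [0, 4, 3, 1, 2]
Added edge: 2->1
Position of 2 (4) > position of 1 (3). Must reorder: 2 must now come before 1.
Run Kahn's algorithm (break ties by smallest node id):
  initial in-degrees: [0, 3, 3, 1, 0]
  ready (indeg=0): [0, 4]
  pop 0: indeg[1]->2; indeg[2]->2 | ready=[4] | order so far=[0]
  pop 4: indeg[2]->1; indeg[3]->0 | ready=[3] | order so far=[0, 4]
  pop 3: indeg[1]->1; indeg[2]->0 | ready=[2] | order so far=[0, 4, 3]
  pop 2: indeg[1]->0 | ready=[1] | order so far=[0, 4, 3, 2]
  pop 1: no out-edges | ready=[] | order so far=[0, 4, 3, 2, 1]
  Result: [0, 4, 3, 2, 1]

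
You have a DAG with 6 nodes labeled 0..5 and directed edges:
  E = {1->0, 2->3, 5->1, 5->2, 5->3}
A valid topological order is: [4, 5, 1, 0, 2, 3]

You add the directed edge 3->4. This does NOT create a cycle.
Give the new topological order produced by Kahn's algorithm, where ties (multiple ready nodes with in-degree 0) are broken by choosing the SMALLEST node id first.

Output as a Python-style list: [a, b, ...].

Answer: [5, 1, 0, 2, 3, 4]

Derivation:
Old toposort: [4, 5, 1, 0, 2, 3]
Added edge: 3->4
Position of 3 (5) > position of 4 (0). Must reorder: 3 must now come before 4.
Run Kahn's algorithm (break ties by smallest node id):
  initial in-degrees: [1, 1, 1, 2, 1, 0]
  ready (indeg=0): [5]
  pop 5: indeg[1]->0; indeg[2]->0; indeg[3]->1 | ready=[1, 2] | order so far=[5]
  pop 1: indeg[0]->0 | ready=[0, 2] | order so far=[5, 1]
  pop 0: no out-edges | ready=[2] | order so far=[5, 1, 0]
  pop 2: indeg[3]->0 | ready=[3] | order so far=[5, 1, 0, 2]
  pop 3: indeg[4]->0 | ready=[4] | order so far=[5, 1, 0, 2, 3]
  pop 4: no out-edges | ready=[] | order so far=[5, 1, 0, 2, 3, 4]
  Result: [5, 1, 0, 2, 3, 4]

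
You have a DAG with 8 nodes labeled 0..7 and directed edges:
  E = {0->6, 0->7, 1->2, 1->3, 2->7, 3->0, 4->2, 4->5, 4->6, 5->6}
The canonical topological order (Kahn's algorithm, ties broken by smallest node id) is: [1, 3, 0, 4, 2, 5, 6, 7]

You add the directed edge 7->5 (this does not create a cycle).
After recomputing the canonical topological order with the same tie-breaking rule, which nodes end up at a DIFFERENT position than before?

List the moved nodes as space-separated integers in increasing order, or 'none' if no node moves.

Old toposort: [1, 3, 0, 4, 2, 5, 6, 7]
Added edge 7->5
Recompute Kahn (smallest-id tiebreak):
  initial in-degrees: [1, 0, 2, 1, 0, 2, 3, 2]
  ready (indeg=0): [1, 4]
  pop 1: indeg[2]->1; indeg[3]->0 | ready=[3, 4] | order so far=[1]
  pop 3: indeg[0]->0 | ready=[0, 4] | order so far=[1, 3]
  pop 0: indeg[6]->2; indeg[7]->1 | ready=[4] | order so far=[1, 3, 0]
  pop 4: indeg[2]->0; indeg[5]->1; indeg[6]->1 | ready=[2] | order so far=[1, 3, 0, 4]
  pop 2: indeg[7]->0 | ready=[7] | order so far=[1, 3, 0, 4, 2]
  pop 7: indeg[5]->0 | ready=[5] | order so far=[1, 3, 0, 4, 2, 7]
  pop 5: indeg[6]->0 | ready=[6] | order so far=[1, 3, 0, 4, 2, 7, 5]
  pop 6: no out-edges | ready=[] | order so far=[1, 3, 0, 4, 2, 7, 5, 6]
New canonical toposort: [1, 3, 0, 4, 2, 7, 5, 6]
Compare positions:
  Node 0: index 2 -> 2 (same)
  Node 1: index 0 -> 0 (same)
  Node 2: index 4 -> 4 (same)
  Node 3: index 1 -> 1 (same)
  Node 4: index 3 -> 3 (same)
  Node 5: index 5 -> 6 (moved)
  Node 6: index 6 -> 7 (moved)
  Node 7: index 7 -> 5 (moved)
Nodes that changed position: 5 6 7

Answer: 5 6 7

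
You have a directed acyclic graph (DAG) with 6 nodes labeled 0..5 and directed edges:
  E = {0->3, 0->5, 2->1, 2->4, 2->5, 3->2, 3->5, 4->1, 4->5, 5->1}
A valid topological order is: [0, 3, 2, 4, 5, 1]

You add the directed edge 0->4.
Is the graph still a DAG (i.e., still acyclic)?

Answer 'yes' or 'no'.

Given toposort: [0, 3, 2, 4, 5, 1]
Position of 0: index 0; position of 4: index 3
New edge 0->4: forward
Forward edge: respects the existing order. Still a DAG, same toposort still valid.
Still a DAG? yes

Answer: yes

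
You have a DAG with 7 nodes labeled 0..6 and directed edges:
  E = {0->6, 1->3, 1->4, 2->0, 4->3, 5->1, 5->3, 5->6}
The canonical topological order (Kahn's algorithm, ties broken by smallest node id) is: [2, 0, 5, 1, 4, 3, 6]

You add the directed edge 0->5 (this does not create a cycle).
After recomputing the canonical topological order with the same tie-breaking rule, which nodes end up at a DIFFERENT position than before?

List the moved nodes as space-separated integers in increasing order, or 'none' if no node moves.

Old toposort: [2, 0, 5, 1, 4, 3, 6]
Added edge 0->5
Recompute Kahn (smallest-id tiebreak):
  initial in-degrees: [1, 1, 0, 3, 1, 1, 2]
  ready (indeg=0): [2]
  pop 2: indeg[0]->0 | ready=[0] | order so far=[2]
  pop 0: indeg[5]->0; indeg[6]->1 | ready=[5] | order so far=[2, 0]
  pop 5: indeg[1]->0; indeg[3]->2; indeg[6]->0 | ready=[1, 6] | order so far=[2, 0, 5]
  pop 1: indeg[3]->1; indeg[4]->0 | ready=[4, 6] | order so far=[2, 0, 5, 1]
  pop 4: indeg[3]->0 | ready=[3, 6] | order so far=[2, 0, 5, 1, 4]
  pop 3: no out-edges | ready=[6] | order so far=[2, 0, 5, 1, 4, 3]
  pop 6: no out-edges | ready=[] | order so far=[2, 0, 5, 1, 4, 3, 6]
New canonical toposort: [2, 0, 5, 1, 4, 3, 6]
Compare positions:
  Node 0: index 1 -> 1 (same)
  Node 1: index 3 -> 3 (same)
  Node 2: index 0 -> 0 (same)
  Node 3: index 5 -> 5 (same)
  Node 4: index 4 -> 4 (same)
  Node 5: index 2 -> 2 (same)
  Node 6: index 6 -> 6 (same)
Nodes that changed position: none

Answer: none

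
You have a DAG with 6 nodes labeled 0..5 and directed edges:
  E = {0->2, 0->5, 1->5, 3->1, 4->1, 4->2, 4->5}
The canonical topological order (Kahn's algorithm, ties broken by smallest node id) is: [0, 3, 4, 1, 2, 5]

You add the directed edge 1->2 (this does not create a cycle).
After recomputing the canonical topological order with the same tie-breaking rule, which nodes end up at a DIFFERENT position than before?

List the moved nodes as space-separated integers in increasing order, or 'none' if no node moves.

Answer: none

Derivation:
Old toposort: [0, 3, 4, 1, 2, 5]
Added edge 1->2
Recompute Kahn (smallest-id tiebreak):
  initial in-degrees: [0, 2, 3, 0, 0, 3]
  ready (indeg=0): [0, 3, 4]
  pop 0: indeg[2]->2; indeg[5]->2 | ready=[3, 4] | order so far=[0]
  pop 3: indeg[1]->1 | ready=[4] | order so far=[0, 3]
  pop 4: indeg[1]->0; indeg[2]->1; indeg[5]->1 | ready=[1] | order so far=[0, 3, 4]
  pop 1: indeg[2]->0; indeg[5]->0 | ready=[2, 5] | order so far=[0, 3, 4, 1]
  pop 2: no out-edges | ready=[5] | order so far=[0, 3, 4, 1, 2]
  pop 5: no out-edges | ready=[] | order so far=[0, 3, 4, 1, 2, 5]
New canonical toposort: [0, 3, 4, 1, 2, 5]
Compare positions:
  Node 0: index 0 -> 0 (same)
  Node 1: index 3 -> 3 (same)
  Node 2: index 4 -> 4 (same)
  Node 3: index 1 -> 1 (same)
  Node 4: index 2 -> 2 (same)
  Node 5: index 5 -> 5 (same)
Nodes that changed position: none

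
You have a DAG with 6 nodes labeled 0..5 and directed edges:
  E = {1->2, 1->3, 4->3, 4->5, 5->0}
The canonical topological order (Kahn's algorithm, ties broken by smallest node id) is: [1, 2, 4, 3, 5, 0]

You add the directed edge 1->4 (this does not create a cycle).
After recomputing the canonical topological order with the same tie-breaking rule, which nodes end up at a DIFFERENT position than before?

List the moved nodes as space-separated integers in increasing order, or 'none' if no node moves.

Answer: none

Derivation:
Old toposort: [1, 2, 4, 3, 5, 0]
Added edge 1->4
Recompute Kahn (smallest-id tiebreak):
  initial in-degrees: [1, 0, 1, 2, 1, 1]
  ready (indeg=0): [1]
  pop 1: indeg[2]->0; indeg[3]->1; indeg[4]->0 | ready=[2, 4] | order so far=[1]
  pop 2: no out-edges | ready=[4] | order so far=[1, 2]
  pop 4: indeg[3]->0; indeg[5]->0 | ready=[3, 5] | order so far=[1, 2, 4]
  pop 3: no out-edges | ready=[5] | order so far=[1, 2, 4, 3]
  pop 5: indeg[0]->0 | ready=[0] | order so far=[1, 2, 4, 3, 5]
  pop 0: no out-edges | ready=[] | order so far=[1, 2, 4, 3, 5, 0]
New canonical toposort: [1, 2, 4, 3, 5, 0]
Compare positions:
  Node 0: index 5 -> 5 (same)
  Node 1: index 0 -> 0 (same)
  Node 2: index 1 -> 1 (same)
  Node 3: index 3 -> 3 (same)
  Node 4: index 2 -> 2 (same)
  Node 5: index 4 -> 4 (same)
Nodes that changed position: none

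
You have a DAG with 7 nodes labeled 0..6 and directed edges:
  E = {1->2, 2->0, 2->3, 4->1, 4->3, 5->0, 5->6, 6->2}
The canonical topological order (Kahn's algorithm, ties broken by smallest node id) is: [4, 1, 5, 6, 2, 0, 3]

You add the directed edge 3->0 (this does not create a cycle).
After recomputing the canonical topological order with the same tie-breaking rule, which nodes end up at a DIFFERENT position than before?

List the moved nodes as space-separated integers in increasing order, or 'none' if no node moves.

Answer: 0 3

Derivation:
Old toposort: [4, 1, 5, 6, 2, 0, 3]
Added edge 3->0
Recompute Kahn (smallest-id tiebreak):
  initial in-degrees: [3, 1, 2, 2, 0, 0, 1]
  ready (indeg=0): [4, 5]
  pop 4: indeg[1]->0; indeg[3]->1 | ready=[1, 5] | order so far=[4]
  pop 1: indeg[2]->1 | ready=[5] | order so far=[4, 1]
  pop 5: indeg[0]->2; indeg[6]->0 | ready=[6] | order so far=[4, 1, 5]
  pop 6: indeg[2]->0 | ready=[2] | order so far=[4, 1, 5, 6]
  pop 2: indeg[0]->1; indeg[3]->0 | ready=[3] | order so far=[4, 1, 5, 6, 2]
  pop 3: indeg[0]->0 | ready=[0] | order so far=[4, 1, 5, 6, 2, 3]
  pop 0: no out-edges | ready=[] | order so far=[4, 1, 5, 6, 2, 3, 0]
New canonical toposort: [4, 1, 5, 6, 2, 3, 0]
Compare positions:
  Node 0: index 5 -> 6 (moved)
  Node 1: index 1 -> 1 (same)
  Node 2: index 4 -> 4 (same)
  Node 3: index 6 -> 5 (moved)
  Node 4: index 0 -> 0 (same)
  Node 5: index 2 -> 2 (same)
  Node 6: index 3 -> 3 (same)
Nodes that changed position: 0 3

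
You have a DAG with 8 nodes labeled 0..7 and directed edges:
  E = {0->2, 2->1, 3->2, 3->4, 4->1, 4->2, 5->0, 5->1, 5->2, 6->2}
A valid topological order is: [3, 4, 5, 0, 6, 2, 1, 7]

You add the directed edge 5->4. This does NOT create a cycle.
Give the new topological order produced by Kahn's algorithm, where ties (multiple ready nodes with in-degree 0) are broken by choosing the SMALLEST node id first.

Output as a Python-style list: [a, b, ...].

Old toposort: [3, 4, 5, 0, 6, 2, 1, 7]
Added edge: 5->4
Position of 5 (2) > position of 4 (1). Must reorder: 5 must now come before 4.
Run Kahn's algorithm (break ties by smallest node id):
  initial in-degrees: [1, 3, 5, 0, 2, 0, 0, 0]
  ready (indeg=0): [3, 5, 6, 7]
  pop 3: indeg[2]->4; indeg[4]->1 | ready=[5, 6, 7] | order so far=[3]
  pop 5: indeg[0]->0; indeg[1]->2; indeg[2]->3; indeg[4]->0 | ready=[0, 4, 6, 7] | order so far=[3, 5]
  pop 0: indeg[2]->2 | ready=[4, 6, 7] | order so far=[3, 5, 0]
  pop 4: indeg[1]->1; indeg[2]->1 | ready=[6, 7] | order so far=[3, 5, 0, 4]
  pop 6: indeg[2]->0 | ready=[2, 7] | order so far=[3, 5, 0, 4, 6]
  pop 2: indeg[1]->0 | ready=[1, 7] | order so far=[3, 5, 0, 4, 6, 2]
  pop 1: no out-edges | ready=[7] | order so far=[3, 5, 0, 4, 6, 2, 1]
  pop 7: no out-edges | ready=[] | order so far=[3, 5, 0, 4, 6, 2, 1, 7]
  Result: [3, 5, 0, 4, 6, 2, 1, 7]

Answer: [3, 5, 0, 4, 6, 2, 1, 7]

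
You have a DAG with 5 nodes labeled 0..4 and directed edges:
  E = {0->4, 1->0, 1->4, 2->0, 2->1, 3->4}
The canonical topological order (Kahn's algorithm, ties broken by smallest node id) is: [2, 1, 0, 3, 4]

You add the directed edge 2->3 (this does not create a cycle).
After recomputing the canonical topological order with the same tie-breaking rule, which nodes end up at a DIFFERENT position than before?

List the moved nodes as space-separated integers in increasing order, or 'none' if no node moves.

Answer: none

Derivation:
Old toposort: [2, 1, 0, 3, 4]
Added edge 2->3
Recompute Kahn (smallest-id tiebreak):
  initial in-degrees: [2, 1, 0, 1, 3]
  ready (indeg=0): [2]
  pop 2: indeg[0]->1; indeg[1]->0; indeg[3]->0 | ready=[1, 3] | order so far=[2]
  pop 1: indeg[0]->0; indeg[4]->2 | ready=[0, 3] | order so far=[2, 1]
  pop 0: indeg[4]->1 | ready=[3] | order so far=[2, 1, 0]
  pop 3: indeg[4]->0 | ready=[4] | order so far=[2, 1, 0, 3]
  pop 4: no out-edges | ready=[] | order so far=[2, 1, 0, 3, 4]
New canonical toposort: [2, 1, 0, 3, 4]
Compare positions:
  Node 0: index 2 -> 2 (same)
  Node 1: index 1 -> 1 (same)
  Node 2: index 0 -> 0 (same)
  Node 3: index 3 -> 3 (same)
  Node 4: index 4 -> 4 (same)
Nodes that changed position: none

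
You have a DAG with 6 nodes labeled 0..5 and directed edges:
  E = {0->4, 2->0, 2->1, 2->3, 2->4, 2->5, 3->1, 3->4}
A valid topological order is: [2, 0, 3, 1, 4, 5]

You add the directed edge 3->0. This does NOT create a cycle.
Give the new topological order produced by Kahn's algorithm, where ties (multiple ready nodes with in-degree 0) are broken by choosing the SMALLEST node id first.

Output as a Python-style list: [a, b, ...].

Answer: [2, 3, 0, 1, 4, 5]

Derivation:
Old toposort: [2, 0, 3, 1, 4, 5]
Added edge: 3->0
Position of 3 (2) > position of 0 (1). Must reorder: 3 must now come before 0.
Run Kahn's algorithm (break ties by smallest node id):
  initial in-degrees: [2, 2, 0, 1, 3, 1]
  ready (indeg=0): [2]
  pop 2: indeg[0]->1; indeg[1]->1; indeg[3]->0; indeg[4]->2; indeg[5]->0 | ready=[3, 5] | order so far=[2]
  pop 3: indeg[0]->0; indeg[1]->0; indeg[4]->1 | ready=[0, 1, 5] | order so far=[2, 3]
  pop 0: indeg[4]->0 | ready=[1, 4, 5] | order so far=[2, 3, 0]
  pop 1: no out-edges | ready=[4, 5] | order so far=[2, 3, 0, 1]
  pop 4: no out-edges | ready=[5] | order so far=[2, 3, 0, 1, 4]
  pop 5: no out-edges | ready=[] | order so far=[2, 3, 0, 1, 4, 5]
  Result: [2, 3, 0, 1, 4, 5]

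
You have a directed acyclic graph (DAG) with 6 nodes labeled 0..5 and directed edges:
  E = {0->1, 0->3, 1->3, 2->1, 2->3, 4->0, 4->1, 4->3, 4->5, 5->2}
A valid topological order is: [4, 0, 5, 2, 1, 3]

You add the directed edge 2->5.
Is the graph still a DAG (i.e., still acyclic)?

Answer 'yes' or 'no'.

Given toposort: [4, 0, 5, 2, 1, 3]
Position of 2: index 3; position of 5: index 2
New edge 2->5: backward (u after v in old order)
Backward edge: old toposort is now invalid. Check if this creates a cycle.
Does 5 already reach 2? Reachable from 5: [1, 2, 3, 5]. YES -> cycle!
Still a DAG? no

Answer: no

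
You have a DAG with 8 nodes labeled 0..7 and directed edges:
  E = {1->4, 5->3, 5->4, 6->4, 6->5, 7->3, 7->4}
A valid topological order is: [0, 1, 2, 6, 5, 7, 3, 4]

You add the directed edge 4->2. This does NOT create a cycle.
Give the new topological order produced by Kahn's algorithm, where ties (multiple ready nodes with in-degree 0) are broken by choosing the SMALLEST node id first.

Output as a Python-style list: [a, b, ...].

Old toposort: [0, 1, 2, 6, 5, 7, 3, 4]
Added edge: 4->2
Position of 4 (7) > position of 2 (2). Must reorder: 4 must now come before 2.
Run Kahn's algorithm (break ties by smallest node id):
  initial in-degrees: [0, 0, 1, 2, 4, 1, 0, 0]
  ready (indeg=0): [0, 1, 6, 7]
  pop 0: no out-edges | ready=[1, 6, 7] | order so far=[0]
  pop 1: indeg[4]->3 | ready=[6, 7] | order so far=[0, 1]
  pop 6: indeg[4]->2; indeg[5]->0 | ready=[5, 7] | order so far=[0, 1, 6]
  pop 5: indeg[3]->1; indeg[4]->1 | ready=[7] | order so far=[0, 1, 6, 5]
  pop 7: indeg[3]->0; indeg[4]->0 | ready=[3, 4] | order so far=[0, 1, 6, 5, 7]
  pop 3: no out-edges | ready=[4] | order so far=[0, 1, 6, 5, 7, 3]
  pop 4: indeg[2]->0 | ready=[2] | order so far=[0, 1, 6, 5, 7, 3, 4]
  pop 2: no out-edges | ready=[] | order so far=[0, 1, 6, 5, 7, 3, 4, 2]
  Result: [0, 1, 6, 5, 7, 3, 4, 2]

Answer: [0, 1, 6, 5, 7, 3, 4, 2]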